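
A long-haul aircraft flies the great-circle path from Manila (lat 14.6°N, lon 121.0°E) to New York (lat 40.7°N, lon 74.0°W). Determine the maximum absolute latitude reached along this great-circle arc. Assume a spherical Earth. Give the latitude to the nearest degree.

≈ 77°N

The great circle lies in the plane with unit normal n̂ = (p₁ × p₂)/|p₁ × p₂|.
Here n̂_z ≈ +0.226; the vertex latitude is φ_max = arccos|n̂_z| ≈ 76.9°.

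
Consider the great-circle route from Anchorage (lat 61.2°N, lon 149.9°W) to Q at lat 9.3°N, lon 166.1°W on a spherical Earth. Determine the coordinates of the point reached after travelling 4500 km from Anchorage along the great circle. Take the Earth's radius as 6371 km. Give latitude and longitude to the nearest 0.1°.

Write both endpoints as unit vectors p₁, p₂ with components (cos φ cos λ, cos φ sin λ, sin φ).
The central angle between the endpoints is δ = arccos(p₁·p₂) ≈ 0.930 rad (53.3°). The total great-circle distance is δ·R ≈ 0.930 × 6371 ≈ 5922 km, so the target fraction is f = 4500/5922 ≈ 0.760.
Interpolate at f ≈ 0.760 with slerp weights a = sin((1−f)δ)/sin δ ≈ 0.276, b = sin(fδ)/sin δ ≈ 0.810.
p = a·p₁ + b·p₂ ≈ (-0.891, -0.259, 0.373); φ = arcsin(p_z) ≈ 21.90°, λ = atan2(p_y, p_x) ≈ -163.81°.

≈ lat 21.9°N, lon 163.8°W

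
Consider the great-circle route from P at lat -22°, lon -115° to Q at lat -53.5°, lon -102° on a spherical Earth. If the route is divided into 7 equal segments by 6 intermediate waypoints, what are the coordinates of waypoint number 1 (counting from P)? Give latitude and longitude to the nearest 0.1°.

Write both endpoints as unit vectors p₁, p₂ with components (cos φ cos λ, cos φ sin λ, sin φ).
The central angle between the endpoints is δ = arccos(p₁·p₂) ≈ 0.576 rad (33.0°).
Interpolate at f = 1/7 with slerp weights a = sin((1−f)δ)/sin δ ≈ 0.870, b = sin(fδ)/sin δ ≈ 0.151.
p = a·p₁ + b·p₂ ≈ (-0.360, -0.819, -0.447); φ = arcsin(p_z) ≈ -26.57°, λ = atan2(p_y, p_x) ≈ -113.71°.

≈ lat -26.6°, lon -113.7°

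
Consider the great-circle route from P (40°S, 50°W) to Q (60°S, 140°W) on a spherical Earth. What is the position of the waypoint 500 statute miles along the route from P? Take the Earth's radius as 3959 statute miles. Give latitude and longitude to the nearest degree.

The haversine formula gives a central angle δ ≈ 0.980 rad (56.2°) between the endpoints. The total great-circle distance is δ·R ≈ 0.980 × 3959 ≈ 3881 mi, so the target fraction is f = 500/3881 ≈ 0.129.
Interpolate at f ≈ 0.129 with slerp weights a = sin((1−f)δ)/sin δ ≈ 0.908, b = sin(fδ)/sin δ ≈ 0.152.
p = a·p₁ + b·p₂ ≈ (0.389, -0.581, -0.715); φ = arcsin(p_z) ≈ -45.62°, λ = atan2(p_y, p_x) ≈ -56.22°.

≈ (46°S, 56°W)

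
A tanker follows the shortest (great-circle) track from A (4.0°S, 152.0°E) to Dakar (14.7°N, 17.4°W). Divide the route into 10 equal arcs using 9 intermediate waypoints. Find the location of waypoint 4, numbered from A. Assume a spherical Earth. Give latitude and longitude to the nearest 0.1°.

Write both endpoints as unit vectors p₁, p₂ with components (cos φ cos λ, cos φ sin λ, sin φ).
The central angle between the endpoints is δ = arccos(p₁·p₂) ≈ 2.881 rad (165.0°).
Interpolate at f = 4/10 with slerp weights a = sin((1−f)δ)/sin δ ≈ 3.828, b = sin(fδ)/sin δ ≈ 3.542.
p = a·p₁ + b·p₂ ≈ (-0.103, 0.768, 0.632); φ = arcsin(p_z) ≈ 39.17°, λ = atan2(p_y, p_x) ≈ 97.63°.

≈ (39.2°N, 97.6°E)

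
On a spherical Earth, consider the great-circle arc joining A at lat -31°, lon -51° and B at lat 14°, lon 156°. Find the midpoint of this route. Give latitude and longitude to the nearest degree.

The haversine formula gives a central angle δ ≈ 2.617 rad (150.0°) between the endpoints.
Interpolate at f = 1/2 with slerp weights a = sin((1−f)δ)/sin δ ≈ 1.929, b = sin(fδ)/sin δ ≈ 1.929.
p = a·p₁ + b·p₂ ≈ (-0.669, -0.524, -0.527); φ = arcsin(p_z) ≈ -31.80°, λ = atan2(p_y, p_x) ≈ -141.96°.

≈ lat -32°, lon -142°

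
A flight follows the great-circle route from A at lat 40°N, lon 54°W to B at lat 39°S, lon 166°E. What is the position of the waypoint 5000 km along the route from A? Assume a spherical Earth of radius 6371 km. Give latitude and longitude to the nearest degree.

Convert each endpoint to a unit vector on the sphere (x = cos φ cos λ, y = cos φ sin λ, z = sin φ).
The central angle between the endpoints is δ = arccos(p₁·p₂) ≈ 2.607 rad (149.4°). The total great-circle distance is δ·R ≈ 2.607 × 6371 ≈ 16610 km, so the target fraction is f = 5000/16610 ≈ 0.301.
Interpolate at f ≈ 0.301 with slerp weights a = sin((1−f)δ)/sin δ ≈ 1.902, b = sin(fδ)/sin δ ≈ 1.387.
p = a·p₁ + b·p₂ ≈ (-0.190, -0.918, 0.349); φ = arcsin(p_z) ≈ 20.43°, λ = atan2(p_y, p_x) ≈ -101.70°.

≈ lat 20°N, lon 102°W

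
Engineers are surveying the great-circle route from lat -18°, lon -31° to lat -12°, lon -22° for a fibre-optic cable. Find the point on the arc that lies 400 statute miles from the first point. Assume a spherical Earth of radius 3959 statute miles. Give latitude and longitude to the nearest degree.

Convert each endpoint to a unit vector on the sphere (x = cos φ cos λ, y = cos φ sin λ, z = sin φ).
The central angle between the endpoints is δ = arccos(p₁·p₂) ≈ 0.184 rad (10.6°). The total great-circle distance is δ·R ≈ 0.184 × 3959 ≈ 730 mi, so the target fraction is f = 400/730 ≈ 0.548.
Interpolate at f ≈ 0.548 with slerp weights a = sin((1−f)δ)/sin δ ≈ 0.454, b = sin(fδ)/sin δ ≈ 0.550.
p = a·p₁ + b·p₂ ≈ (0.869, -0.424, -0.255); φ = arcsin(p_z) ≈ -14.75°, λ = atan2(p_y, p_x) ≈ -26.00°.

≈ lat -15°, lon -26°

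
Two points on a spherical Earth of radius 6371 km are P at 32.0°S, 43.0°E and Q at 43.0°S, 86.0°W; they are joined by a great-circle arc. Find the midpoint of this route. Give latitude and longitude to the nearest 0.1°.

Convert each endpoint to a unit vector on the sphere (x = cos φ cos λ, y = cos φ sin λ, z = sin φ).
The central angle between the endpoints is δ = arccos(p₁·p₂) ≈ 1.600 rad (91.7°).
Interpolate at f = 1/2 with slerp weights a = sin((1−f)δ)/sin δ ≈ 0.718, b = sin(fδ)/sin δ ≈ 0.718.
p = a·p₁ + b·p₂ ≈ (0.482, -0.108, -0.870); φ = arcsin(p_z) ≈ -60.41°, λ = atan2(p_y, p_x) ≈ -12.69°.

≈ 60.4°S, 12.7°W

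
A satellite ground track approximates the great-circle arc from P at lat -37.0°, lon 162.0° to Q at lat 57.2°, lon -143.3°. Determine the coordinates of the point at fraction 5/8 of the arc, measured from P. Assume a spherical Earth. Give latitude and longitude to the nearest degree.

Convert each endpoint to a unit vector on the sphere (x = cos φ cos λ, y = cos φ sin λ, z = sin φ).
The central angle between the endpoints is δ = arccos(p₁·p₂) ≈ 1.830 rad (104.8°).
Interpolate at f = 5/8 with slerp weights a = sin((1−f)δ)/sin δ ≈ 0.655, b = sin(fδ)/sin δ ≈ 0.941.
p = a·p₁ + b·p₂ ≈ (-0.907, -0.143, 0.397); φ = arcsin(p_z) ≈ 23.39°, λ = atan2(p_y, p_x) ≈ -171.03°.

≈ lat 23°, lon -171°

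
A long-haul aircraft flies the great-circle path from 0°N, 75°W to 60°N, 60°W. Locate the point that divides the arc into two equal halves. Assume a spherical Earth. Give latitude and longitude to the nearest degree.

Convert each endpoint to a unit vector on the sphere (x = cos φ cos λ, y = cos φ sin λ, z = sin φ).
The central angle between the endpoints is δ = arccos(p₁·p₂) ≈ 1.067 rad (61.1°).
Interpolate at f = 1/2 with slerp weights a = sin((1−f)δ)/sin δ ≈ 0.581, b = sin(fδ)/sin δ ≈ 0.581.
p = a·p₁ + b·p₂ ≈ (0.295, -0.812, 0.503); φ = arcsin(p_z) ≈ 30.19°, λ = atan2(p_y, p_x) ≈ -70.01°.

≈ 30°N, 70°W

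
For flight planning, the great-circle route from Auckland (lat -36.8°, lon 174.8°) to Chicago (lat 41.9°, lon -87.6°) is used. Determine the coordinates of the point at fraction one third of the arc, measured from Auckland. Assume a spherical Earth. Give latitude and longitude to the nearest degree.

Convert each endpoint to a unit vector on the sphere (x = cos φ cos λ, y = cos φ sin λ, z = sin φ).
The central angle between the endpoints is δ = arccos(p₁·p₂) ≈ 2.070 rad (118.6°).
Interpolate at f = 1/3 with slerp weights a = sin((1−f)δ)/sin δ ≈ 1.118, b = sin(fδ)/sin δ ≈ 0.725.
p = a·p₁ + b·p₂ ≈ (-0.869, -0.458, -0.186); φ = arcsin(p_z) ≈ -10.70°, λ = atan2(p_y, p_x) ≈ -152.21°.

≈ lat -11°, lon -152°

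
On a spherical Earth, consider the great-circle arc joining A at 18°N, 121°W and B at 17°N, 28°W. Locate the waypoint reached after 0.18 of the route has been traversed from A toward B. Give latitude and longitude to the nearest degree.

Write both endpoints as unit vectors p₁, p₂ with components (cos φ cos λ, cos φ sin λ, sin φ).
The central angle between the endpoints is δ = arccos(p₁·p₂) ≈ 1.528 rad (87.5°).
Interpolate at f = 0.18 with slerp weights a = sin((1−f)δ)/sin δ ≈ 0.951, b = sin(fδ)/sin δ ≈ 0.272.
p = a·p₁ + b·p₂ ≈ (-0.236, -0.897, 0.373); φ = arcsin(p_z) ≈ 21.92°, λ = atan2(p_y, p_x) ≈ -104.75°.

≈ 22°N, 105°W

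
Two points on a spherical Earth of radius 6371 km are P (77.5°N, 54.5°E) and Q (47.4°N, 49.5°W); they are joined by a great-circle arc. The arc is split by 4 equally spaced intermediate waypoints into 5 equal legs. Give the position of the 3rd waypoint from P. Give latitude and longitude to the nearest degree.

≈ (65°N, 37°W)

The haversine formula gives a central angle δ ≈ 0.819 rad (46.9°) between the endpoints.
Interpolate at f = 3/5 with slerp weights a = sin((1−f)δ)/sin δ ≈ 0.440, b = sin(fδ)/sin δ ≈ 0.646.
p = a·p₁ + b·p₂ ≈ (0.339, -0.255, 0.905); φ = arcsin(p_z) ≈ 64.89°, λ = atan2(p_y, p_x) ≈ -36.91°.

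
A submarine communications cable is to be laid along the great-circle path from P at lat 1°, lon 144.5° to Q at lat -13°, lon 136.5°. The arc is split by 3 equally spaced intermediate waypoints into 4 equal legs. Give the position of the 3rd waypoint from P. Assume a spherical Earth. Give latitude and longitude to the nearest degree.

Convert each endpoint to a unit vector on the sphere (x = cos φ cos λ, y = cos φ sin λ, z = sin φ).
The central angle between the endpoints is δ = arccos(p₁·p₂) ≈ 0.281 rad (16.1°).
Interpolate at f = 3/4 with slerp weights a = sin((1−f)δ)/sin δ ≈ 0.253, b = sin(fδ)/sin δ ≈ 0.754.
p = a·p₁ + b·p₂ ≈ (-0.739, 0.653, -0.165); φ = arcsin(p_z) ≈ -9.51°, λ = atan2(p_y, p_x) ≈ 138.55°.

≈ lat -10°, lon 139°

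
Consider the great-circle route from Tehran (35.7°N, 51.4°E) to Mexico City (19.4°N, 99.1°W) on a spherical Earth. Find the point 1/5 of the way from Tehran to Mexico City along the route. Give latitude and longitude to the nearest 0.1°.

≈ 54.2°N, 30.2°E

Convert each endpoint to a unit vector on the sphere (x = cos φ cos λ, y = cos φ sin λ, z = sin φ).
The central angle between the endpoints is δ = arccos(p₁·p₂) ≈ 2.063 rad (118.2°).
Interpolate at f = 1/5 with slerp weights a = sin((1−f)δ)/sin δ ≈ 1.131, b = sin(fδ)/sin δ ≈ 0.455.
p = a·p₁ + b·p₂ ≈ (0.505, 0.294, 0.811); φ = arcsin(p_z) ≈ 54.23°, λ = atan2(p_y, p_x) ≈ 30.20°.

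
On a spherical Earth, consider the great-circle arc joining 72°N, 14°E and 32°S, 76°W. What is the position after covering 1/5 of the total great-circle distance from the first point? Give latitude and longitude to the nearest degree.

The haversine formula gives a central angle δ ≈ 2.099 rad (120.3°) between the endpoints.
Interpolate at f = 1/5 with slerp weights a = sin((1−f)δ)/sin δ ≈ 1.151, b = sin(fδ)/sin δ ≈ 0.472.
p = a·p₁ + b·p₂ ≈ (0.442, -0.302, 0.845); φ = arcsin(p_z) ≈ 57.63°, λ = atan2(p_y, p_x) ≈ -34.37°.

≈ 58°N, 34°W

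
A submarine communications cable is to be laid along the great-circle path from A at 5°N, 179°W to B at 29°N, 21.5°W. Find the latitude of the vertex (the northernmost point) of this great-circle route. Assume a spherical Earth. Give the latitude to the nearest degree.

The great circle lies in the plane with unit normal n̂ = (p₁ × p₂)/|p₁ × p₂|.
Here n̂_z ≈ +0.516; the vertex latitude is φ_max = arccos|n̂_z| ≈ 59.0°.
Check via Clairaut: cos φ_max = |cos φ₁| · sin C = cos(5.0°)·sin(31.2°) ≈ 0.516, again giving ≈ 59.0°.

≈ 59°N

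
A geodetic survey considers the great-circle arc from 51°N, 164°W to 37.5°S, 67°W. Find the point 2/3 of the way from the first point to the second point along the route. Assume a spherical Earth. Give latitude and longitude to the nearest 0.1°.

≈ 6.4°S, 96.0°W

Convert each endpoint to a unit vector on the sphere (x = cos φ cos λ, y = cos φ sin λ, z = sin φ).
The central angle between the endpoints is δ = arccos(p₁·p₂) ≈ 2.134 rad (122.3°).
Interpolate at f = 2/3 with slerp weights a = sin((1−f)δ)/sin δ ≈ 0.772, b = sin(fδ)/sin δ ≈ 1.170.
p = a·p₁ + b·p₂ ≈ (-0.104, -0.988, -0.112); φ = arcsin(p_z) ≈ -6.43°, λ = atan2(p_y, p_x) ≈ -96.04°.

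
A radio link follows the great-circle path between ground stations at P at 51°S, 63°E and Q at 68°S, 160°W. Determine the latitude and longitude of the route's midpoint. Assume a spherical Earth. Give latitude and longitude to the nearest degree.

≈ 76°S, 99°E

Write both endpoints as unit vectors p₁, p₂ with components (cos φ cos λ, cos φ sin λ, sin φ).
The central angle between the endpoints is δ = arccos(p₁·p₂) ≈ 0.991 rad (56.8°).
Interpolate at f = 1/2 with slerp weights a = sin((1−f)δ)/sin δ ≈ 0.568, b = sin(fδ)/sin δ ≈ 0.568.
p = a·p₁ + b·p₂ ≈ (-0.038, 0.246, -0.969); φ = arcsin(p_z) ≈ -75.60°, λ = atan2(p_y, p_x) ≈ 98.71°.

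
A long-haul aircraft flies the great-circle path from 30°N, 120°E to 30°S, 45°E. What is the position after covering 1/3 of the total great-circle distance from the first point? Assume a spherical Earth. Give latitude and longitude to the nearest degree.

From cos δ = sin φ₁ sin φ₂ + cos φ₁ cos φ₂ cos Δλ, the central angle is δ ≈ 1.627 rad (93.2°).
Interpolate at f = 1/3 with slerp weights a = sin((1−f)δ)/sin δ ≈ 0.885, b = sin(fδ)/sin δ ≈ 0.517.
p = a·p₁ + b·p₂ ≈ (-0.067, 0.981, 0.184); φ = arcsin(p_z) ≈ 10.62°, λ = atan2(p_y, p_x) ≈ 93.90°.

≈ 11°N, 94°E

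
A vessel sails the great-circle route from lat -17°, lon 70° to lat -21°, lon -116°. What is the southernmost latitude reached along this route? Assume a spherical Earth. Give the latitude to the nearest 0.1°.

The great circle lies in the plane with unit normal n̂ = (p₁ × p₂)/|p₁ × p₂|.
Here n̂_z ≈ +0.150; the vertex latitude is φ_max = arccos|n̂_z| ≈ 81.4°.
Check via Clairaut: cos φ_max = |cos φ₁| · sin C = cos(17.0°)·sin(171.0°) ≈ 0.150, again giving ≈ 81.4°.

≈ -81.4°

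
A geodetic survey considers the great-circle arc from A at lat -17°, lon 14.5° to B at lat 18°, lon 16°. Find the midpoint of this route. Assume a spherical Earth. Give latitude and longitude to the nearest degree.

≈ lat 1°, lon 15°

Write both endpoints as unit vectors p₁, p₂ with components (cos φ cos λ, cos φ sin λ, sin φ).
The central angle between the endpoints is δ = arccos(p₁·p₂) ≈ 0.611 rad (35.0°).
Interpolate at f = 1/2 with slerp weights a = sin((1−f)δ)/sin δ ≈ 0.524, b = sin(fδ)/sin δ ≈ 0.524.
p = a·p₁ + b·p₂ ≈ (0.965, 0.263, 0.009); φ = arcsin(p_z) ≈ 0.50°, λ = atan2(p_y, p_x) ≈ 15.25°.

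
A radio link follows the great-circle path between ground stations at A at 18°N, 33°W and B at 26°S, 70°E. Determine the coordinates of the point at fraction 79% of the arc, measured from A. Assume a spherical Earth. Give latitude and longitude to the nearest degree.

≈ 20°S, 46°E

Convert each endpoint to a unit vector on the sphere (x = cos φ cos λ, y = cos φ sin λ, z = sin φ).
The central angle between the endpoints is δ = arccos(p₁·p₂) ≈ 1.905 rad (109.1°).
Interpolate at f = 0.79 with slerp weights a = sin((1−f)δ)/sin δ ≈ 0.412, b = sin(fδ)/sin δ ≈ 1.056.
p = a·p₁ + b·p₂ ≈ (0.653, 0.679, -0.336); φ = arcsin(p_z) ≈ -19.61°, λ = atan2(p_y, p_x) ≈ 46.08°.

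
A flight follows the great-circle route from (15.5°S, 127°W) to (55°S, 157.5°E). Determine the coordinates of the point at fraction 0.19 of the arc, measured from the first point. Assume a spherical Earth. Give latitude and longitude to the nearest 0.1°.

≈ (25.9°S, 135.6°W)

The haversine formula gives a central angle δ ≈ 1.205 rad (69.1°) between the endpoints.
Interpolate at f = 0.19 with slerp weights a = sin((1−f)δ)/sin δ ≈ 0.887, b = sin(fδ)/sin δ ≈ 0.243.
p = a·p₁ + b·p₂ ≈ (-0.643, -0.629, -0.436); φ = arcsin(p_z) ≈ -25.86°, λ = atan2(p_y, p_x) ≈ -135.63°.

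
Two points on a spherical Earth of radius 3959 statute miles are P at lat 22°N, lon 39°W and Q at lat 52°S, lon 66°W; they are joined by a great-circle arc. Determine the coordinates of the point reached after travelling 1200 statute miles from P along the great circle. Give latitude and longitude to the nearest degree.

≈ lat 5°N, lon 44°W

Convert each endpoint to a unit vector on the sphere (x = cos φ cos λ, y = cos φ sin λ, z = sin φ).
The central angle between the endpoints is δ = arccos(p₁·p₂) ≈ 1.356 rad (77.7°). The total great-circle distance is δ·R ≈ 1.356 × 3959 ≈ 5367 mi, so the target fraction is f = 1200/5367 ≈ 0.224.
Interpolate at f ≈ 0.224 with slerp weights a = sin((1−f)δ)/sin δ ≈ 0.889, b = sin(fδ)/sin δ ≈ 0.306.
p = a·p₁ + b·p₂ ≈ (0.717, -0.691, 0.092); φ = arcsin(p_z) ≈ 5.30°, λ = atan2(p_y, p_x) ≈ -43.92°.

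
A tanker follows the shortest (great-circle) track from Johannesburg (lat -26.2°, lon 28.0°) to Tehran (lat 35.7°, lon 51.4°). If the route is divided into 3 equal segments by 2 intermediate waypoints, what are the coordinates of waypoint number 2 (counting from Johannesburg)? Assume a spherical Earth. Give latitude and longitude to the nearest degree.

Convert each endpoint to a unit vector on the sphere (x = cos φ cos λ, y = cos φ sin λ, z = sin φ).
The central angle between the endpoints is δ = arccos(p₁·p₂) ≈ 1.147 rad (65.7°).
Interpolate at f = 2/3 with slerp weights a = sin((1−f)δ)/sin δ ≈ 0.409, b = sin(fδ)/sin δ ≈ 0.760.
p = a·p₁ + b·p₂ ≈ (0.709, 0.654, 0.262); φ = arcsin(p_z) ≈ 15.22°, λ = atan2(p_y, p_x) ≈ 42.71°.

≈ lat 15°, lon 43°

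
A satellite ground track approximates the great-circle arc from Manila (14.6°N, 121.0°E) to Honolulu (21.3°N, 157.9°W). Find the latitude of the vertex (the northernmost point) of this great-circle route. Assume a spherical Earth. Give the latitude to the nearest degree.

≈ 24°N

The great circle lies in the plane with unit normal n̂ = (p₁ × p₂)/|p₁ × p₂|.
Here n̂_z ≈ +0.916; the vertex latitude is φ_max = arccos|n̂_z| ≈ 23.7°.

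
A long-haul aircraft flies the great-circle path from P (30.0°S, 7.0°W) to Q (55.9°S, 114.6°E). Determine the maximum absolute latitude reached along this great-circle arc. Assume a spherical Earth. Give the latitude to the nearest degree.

≈ 65°S

The great circle lies in the plane with unit normal n̂ = (p₁ × p₂)/|p₁ × p₂|.
Here n̂_z ≈ +0.419; the vertex latitude is φ_max = arccos|n̂_z| ≈ 65.2°.
Check via Clairaut: cos φ_max = |cos φ₁| · sin C = cos(30.0°)·sin(151.1°) ≈ 0.419, again giving ≈ 65.2°.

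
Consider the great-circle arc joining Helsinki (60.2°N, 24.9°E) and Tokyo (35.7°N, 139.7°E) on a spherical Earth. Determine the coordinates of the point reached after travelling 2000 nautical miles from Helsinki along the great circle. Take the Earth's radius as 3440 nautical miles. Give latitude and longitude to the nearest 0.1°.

Write both endpoints as unit vectors p₁, p₂ with components (cos φ cos λ, cos φ sin λ, sin φ).
The central angle between the endpoints is δ = arccos(p₁·p₂) ≈ 1.227 rad (70.3°). The total great-circle distance is δ·R ≈ 1.227 × 3440 ≈ 4221 nmi, so the target fraction is f = 2000/4221 ≈ 0.474.
Interpolate at f ≈ 0.474 with slerp weights a = sin((1−f)δ)/sin δ ≈ 0.639, b = sin(fδ)/sin δ ≈ 0.583.
p = a·p₁ + b·p₂ ≈ (-0.073, 0.440, 0.895); φ = arcsin(p_z) ≈ 63.50°, λ = atan2(p_y, p_x) ≈ 99.44°.

≈ 63.5°N, 99.4°E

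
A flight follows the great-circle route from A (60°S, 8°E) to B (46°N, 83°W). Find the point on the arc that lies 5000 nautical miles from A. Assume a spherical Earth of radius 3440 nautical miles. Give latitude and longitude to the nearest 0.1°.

≈ (7.0°N, 55.4°W)

From cos δ = sin φ₁ sin φ₂ + cos φ₁ cos φ₂ cos Δλ, the central angle is δ ≈ 2.251 rad (129.0°). The total great-circle distance is δ·R ≈ 2.251 × 3440 ≈ 7744 nmi, so the target fraction is f = 5000/7744 ≈ 0.646.
Interpolate at f ≈ 0.646 with slerp weights a = sin((1−f)δ)/sin δ ≈ 0.921, b = sin(fδ)/sin δ ≈ 1.278.
p = a·p₁ + b·p₂ ≈ (0.564, -0.817, 0.122); φ = arcsin(p_z) ≈ 6.99°, λ = atan2(p_y, p_x) ≈ -55.37°.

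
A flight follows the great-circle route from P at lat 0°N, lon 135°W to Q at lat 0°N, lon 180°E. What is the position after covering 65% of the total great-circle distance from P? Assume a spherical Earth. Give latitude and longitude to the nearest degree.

Write both endpoints as unit vectors p₁, p₂ with components (cos φ cos λ, cos φ sin λ, sin φ).
The central angle between the endpoints is δ = arccos(p₁·p₂) ≈ 0.785 rad (45.0°).
Interpolate at f = 0.65 with slerp weights a = sin((1−f)δ)/sin δ ≈ 0.384, b = sin(fδ)/sin δ ≈ 0.691.
p = a·p₁ + b·p₂ ≈ (-0.962, -0.271, 0.000); φ = arcsin(p_z) ≈ 0.00°, λ = atan2(p_y, p_x) ≈ -164.25°.

≈ lat 0°N, lon 164°W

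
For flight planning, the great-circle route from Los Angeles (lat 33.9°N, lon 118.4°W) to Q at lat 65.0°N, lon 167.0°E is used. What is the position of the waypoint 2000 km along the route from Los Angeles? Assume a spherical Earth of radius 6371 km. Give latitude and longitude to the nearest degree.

≈ lat 49°N, lon 132°W

The haversine formula gives a central angle δ ≈ 0.929 rad (53.2°) between the endpoints. The total great-circle distance is δ·R ≈ 0.929 × 6371 ≈ 5919 km, so the target fraction is f = 2000/5919 ≈ 0.338.
Interpolate at f ≈ 0.338 with slerp weights a = sin((1−f)δ)/sin δ ≈ 0.720, b = sin(fδ)/sin δ ≈ 0.385.
p = a·p₁ + b·p₂ ≈ (-0.443, -0.489, 0.751); φ = arcsin(p_z) ≈ 48.69°, λ = atan2(p_y, p_x) ≈ -132.16°.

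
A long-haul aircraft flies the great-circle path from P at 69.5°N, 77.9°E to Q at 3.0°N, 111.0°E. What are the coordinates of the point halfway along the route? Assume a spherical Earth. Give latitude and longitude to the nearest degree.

≈ 37°N, 103°E

Write both endpoints as unit vectors p₁, p₂ with components (cos φ cos λ, cos φ sin λ, sin φ).
The central angle between the endpoints is δ = arccos(p₁·p₂) ≈ 1.222 rad (70.0°).
Interpolate at f = 1/2 with slerp weights a = sin((1−f)δ)/sin δ ≈ 0.610, b = sin(fδ)/sin δ ≈ 0.610.
p = a·p₁ + b·p₂ ≈ (-0.174, 0.778, 0.604); φ = arcsin(p_z) ≈ 37.13°, λ = atan2(p_y, p_x) ≈ 102.58°.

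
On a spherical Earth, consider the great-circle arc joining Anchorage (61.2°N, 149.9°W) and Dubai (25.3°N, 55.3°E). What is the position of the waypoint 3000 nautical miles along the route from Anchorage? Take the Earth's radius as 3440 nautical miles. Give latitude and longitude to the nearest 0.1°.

Write both endpoints as unit vectors p₁, p₂ with components (cos φ cos λ, cos φ sin λ, sin φ).
The central angle between the endpoints is δ = arccos(p₁·p₂) ≈ 1.590 rad (91.1°). The total great-circle distance is δ·R ≈ 1.590 × 3440 ≈ 5471 nmi, so the target fraction is f = 3000/5471 ≈ 0.548.
Interpolate at f ≈ 0.548 with slerp weights a = sin((1−f)δ)/sin δ ≈ 0.658, b = sin(fδ)/sin δ ≈ 0.766.
p = a·p₁ + b·p₂ ≈ (0.120, 0.410, 0.904); φ = arcsin(p_z) ≈ 64.70°, λ = atan2(p_y, p_x) ≈ 73.72°.

≈ (64.7°N, 73.7°E)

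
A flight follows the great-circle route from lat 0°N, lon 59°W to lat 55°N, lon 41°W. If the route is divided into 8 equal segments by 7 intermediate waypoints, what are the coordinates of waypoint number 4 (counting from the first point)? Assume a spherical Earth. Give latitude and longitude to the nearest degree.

≈ lat 28°N, lon 52°W

Write both endpoints as unit vectors p₁, p₂ with components (cos φ cos λ, cos φ sin λ, sin φ).
The central angle between the endpoints is δ = arccos(p₁·p₂) ≈ 0.994 rad (56.9°).
Interpolate at f = 4/8 with slerp weights a = sin((1−f)δ)/sin δ ≈ 0.569, b = sin(fδ)/sin δ ≈ 0.569.
p = a·p₁ + b·p₂ ≈ (0.539, -0.702, 0.466); φ = arcsin(p_z) ≈ 27.77°, λ = atan2(p_y, p_x) ≈ -52.46°.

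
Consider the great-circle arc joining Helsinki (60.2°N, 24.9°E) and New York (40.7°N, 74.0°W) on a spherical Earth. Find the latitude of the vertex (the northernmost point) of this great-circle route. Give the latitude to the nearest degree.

The great circle lies in the plane with unit normal n̂ = (p₁ × p₂)/|p₁ × p₂|.
Here n̂_z ≈ -0.432; the vertex latitude is φ_max = arccos|n̂_z| ≈ 64.4°.
Check via Clairaut: cos φ_max = |cos φ₁| · sin C = cos(60.2°)·sin(60.4°) ≈ 0.432, again giving ≈ 64.4°.

≈ 64°N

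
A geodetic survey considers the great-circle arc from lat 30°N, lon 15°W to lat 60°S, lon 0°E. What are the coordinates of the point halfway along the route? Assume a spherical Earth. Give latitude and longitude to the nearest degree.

≈ lat 15°S, lon 10°W

The haversine formula gives a central angle δ ≈ 1.586 rad (90.8°) between the endpoints.
Interpolate at f = 1/2 with slerp weights a = sin((1−f)δ)/sin δ ≈ 0.712, b = sin(fδ)/sin δ ≈ 0.712.
p = a·p₁ + b·p₂ ≈ (0.952, -0.160, -0.261); φ = arcsin(p_z) ≈ -15.11°, λ = atan2(p_y, p_x) ≈ -9.52°.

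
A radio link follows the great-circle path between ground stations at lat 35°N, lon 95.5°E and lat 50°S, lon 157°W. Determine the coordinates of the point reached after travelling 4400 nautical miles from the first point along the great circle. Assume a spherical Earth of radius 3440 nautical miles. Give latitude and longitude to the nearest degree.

Write both endpoints as unit vectors p₁, p₂ with components (cos φ cos λ, cos φ sin λ, sin φ).
The central angle between the endpoints is δ = arccos(p₁·p₂) ≈ 2.211 rad (126.7°). The total great-circle distance is δ·R ≈ 2.211 × 3440 ≈ 7607 nmi, so the target fraction is f = 4400/7607 ≈ 0.578.
Interpolate at f ≈ 0.578 with slerp weights a = sin((1−f)δ)/sin δ ≈ 1.002, b = sin(fδ)/sin δ ≈ 1.195.
p = a·p₁ + b·p₂ ≈ (-0.785, 0.517, -0.341); φ = arcsin(p_z) ≈ -19.91°, λ = atan2(p_y, p_x) ≈ 146.66°.

≈ lat 20°S, lon 147°E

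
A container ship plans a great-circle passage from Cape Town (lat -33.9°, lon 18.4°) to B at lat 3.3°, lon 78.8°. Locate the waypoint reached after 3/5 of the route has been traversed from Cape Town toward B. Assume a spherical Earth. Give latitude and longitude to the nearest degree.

≈ lat -14°, lon 57°

Convert each endpoint to a unit vector on the sphere (x = cos φ cos λ, y = cos φ sin λ, z = sin φ).
The central angle between the endpoints is δ = arccos(p₁·p₂) ≈ 1.184 rad (67.8°).
Interpolate at f = 3/5 with slerp weights a = sin((1−f)δ)/sin δ ≈ 0.492, b = sin(fδ)/sin δ ≈ 0.704.
p = a·p₁ + b·p₂ ≈ (0.524, 0.819, -0.234); φ = arcsin(p_z) ≈ -13.54°, λ = atan2(p_y, p_x) ≈ 57.36°.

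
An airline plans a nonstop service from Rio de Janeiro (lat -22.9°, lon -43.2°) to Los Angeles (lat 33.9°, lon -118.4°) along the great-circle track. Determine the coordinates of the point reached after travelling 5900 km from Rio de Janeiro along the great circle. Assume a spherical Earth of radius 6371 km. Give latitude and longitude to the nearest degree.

≈ lat 12°, lon -84°

The haversine formula gives a central angle δ ≈ 1.593 rad (91.2°) between the endpoints. The total great-circle distance is δ·R ≈ 1.593 × 6371 ≈ 10146 km, so the target fraction is f = 5900/10146 ≈ 0.582.
Interpolate at f ≈ 0.582 with slerp weights a = sin((1−f)δ)/sin δ ≈ 0.618, b = sin(fδ)/sin δ ≈ 0.799.
p = a·p₁ + b·p₂ ≈ (0.100, -0.974, 0.205); φ = arcsin(p_z) ≈ 11.85°, λ = atan2(p_y, p_x) ≈ -84.16°.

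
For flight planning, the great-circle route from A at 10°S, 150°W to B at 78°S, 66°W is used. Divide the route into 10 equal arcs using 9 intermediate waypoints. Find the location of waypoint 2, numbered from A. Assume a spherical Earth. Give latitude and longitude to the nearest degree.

≈ 25°S, 146°W

Write both endpoints as unit vectors p₁, p₂ with components (cos φ cos λ, cos φ sin λ, sin φ).
The central angle between the endpoints is δ = arccos(p₁·p₂) ≈ 1.378 rad (79.0°).
Interpolate at f = 2/10 with slerp weights a = sin((1−f)δ)/sin δ ≈ 0.909, b = sin(fδ)/sin δ ≈ 0.277.
p = a·p₁ + b·p₂ ≈ (-0.752, -0.500, -0.429); φ = arcsin(p_z) ≈ -25.41°, λ = atan2(p_y, p_x) ≈ -146.36°.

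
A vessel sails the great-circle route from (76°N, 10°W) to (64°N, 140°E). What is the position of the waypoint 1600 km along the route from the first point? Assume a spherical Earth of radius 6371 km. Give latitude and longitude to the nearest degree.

≈ (85°N, 74°E)

The haversine formula gives a central angle δ ≈ 0.676 rad (38.7°) between the endpoints. The total great-circle distance is δ·R ≈ 0.676 × 6371 ≈ 4305 km, so the target fraction is f = 1600/4305 ≈ 0.372.
Interpolate at f ≈ 0.372 with slerp weights a = sin((1−f)δ)/sin δ ≈ 0.659, b = sin(fδ)/sin δ ≈ 0.397.
p = a·p₁ + b·p₂ ≈ (0.023, 0.084, 0.996); φ = arcsin(p_z) ≈ 84.98°, λ = atan2(p_y, p_x) ≈ 74.43°.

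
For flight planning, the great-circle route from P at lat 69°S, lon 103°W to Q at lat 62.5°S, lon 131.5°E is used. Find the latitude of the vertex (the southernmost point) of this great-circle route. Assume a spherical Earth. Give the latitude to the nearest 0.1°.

≈ 78.6°S

The great circle lies in the plane with unit normal n̂ = (p₁ × p₂)/|p₁ × p₂|.
Here n̂_z ≈ -0.198; the vertex latitude is φ_max = arccos|n̂_z| ≈ 78.6°.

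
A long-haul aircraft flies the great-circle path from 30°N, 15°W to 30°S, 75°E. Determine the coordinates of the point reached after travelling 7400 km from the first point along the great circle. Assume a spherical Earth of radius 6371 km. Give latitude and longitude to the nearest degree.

≈ 9°S, 41°E

Write both endpoints as unit vectors p₁, p₂ with components (cos φ cos λ, cos φ sin λ, sin φ).
The central angle between the endpoints is δ = arccos(p₁·p₂) ≈ 1.823 rad (104.5°). The total great-circle distance is δ·R ≈ 1.823 × 6371 ≈ 11617 km, so the target fraction is f = 7400/11617 ≈ 0.637.
Interpolate at f ≈ 0.637 with slerp weights a = sin((1−f)δ)/sin δ ≈ 0.635, b = sin(fδ)/sin δ ≈ 0.947.
p = a·p₁ + b·p₂ ≈ (0.743, 0.650, -0.156); φ = arcsin(p_z) ≈ -8.99°, λ = atan2(p_y, p_x) ≈ 41.18°.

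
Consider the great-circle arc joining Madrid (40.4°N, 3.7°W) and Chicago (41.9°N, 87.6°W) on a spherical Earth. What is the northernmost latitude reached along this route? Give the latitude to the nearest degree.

The great circle lies in the plane with unit normal n̂ = (p₁ × p₂)/|p₁ × p₂|.
Here n̂_z ≈ -0.648; the vertex latitude is φ_max = arccos|n̂_z| ≈ 49.6°.
Check via Clairaut: cos φ_max = |cos φ₁| · sin C = cos(40.4°)·sin(58.3°) ≈ 0.648, again giving ≈ 49.6°.

≈ 50°N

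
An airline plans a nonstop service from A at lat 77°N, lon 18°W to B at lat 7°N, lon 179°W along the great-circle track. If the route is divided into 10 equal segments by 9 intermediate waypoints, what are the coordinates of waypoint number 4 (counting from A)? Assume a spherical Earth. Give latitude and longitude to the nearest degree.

≈ lat 64°N, lon 171°W

Write both endpoints as unit vectors p₁, p₂ with components (cos φ cos λ, cos φ sin λ, sin φ).
The central angle between the endpoints is δ = arccos(p₁·p₂) ≈ 1.663 rad (95.3°).
Interpolate at f = 4/10 with slerp weights a = sin((1−f)δ)/sin δ ≈ 0.844, b = sin(fδ)/sin δ ≈ 0.620.
p = a·p₁ + b·p₂ ≈ (-0.435, -0.069, 0.898); φ = arcsin(p_z) ≈ 63.88°, λ = atan2(p_y, p_x) ≈ -170.93°.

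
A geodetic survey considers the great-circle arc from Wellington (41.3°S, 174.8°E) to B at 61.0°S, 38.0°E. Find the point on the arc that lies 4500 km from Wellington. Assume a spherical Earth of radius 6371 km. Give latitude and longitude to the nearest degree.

Convert each endpoint to a unit vector on the sphere (x = cos φ cos λ, y = cos φ sin λ, z = sin φ).
The central angle between the endpoints is δ = arccos(p₁·p₂) ≈ 1.254 rad (71.8°). The total great-circle distance is δ·R ≈ 1.254 × 6371 ≈ 7988 km, so the target fraction is f = 4500/7988 ≈ 0.563.
Interpolate at f ≈ 0.563 with slerp weights a = sin((1−f)δ)/sin δ ≈ 0.548, b = sin(fδ)/sin δ ≈ 0.683.
p = a·p₁ + b·p₂ ≈ (-0.149, 0.241, -0.959); φ = arcsin(p_z) ≈ -73.53°, λ = atan2(p_y, p_x) ≈ 121.69°.

≈ 74°S, 122°E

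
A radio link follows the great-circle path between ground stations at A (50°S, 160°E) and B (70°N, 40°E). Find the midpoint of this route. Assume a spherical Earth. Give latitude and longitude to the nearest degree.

≈ (17°N, 128°E)

Write both endpoints as unit vectors p₁, p₂ with components (cos φ cos λ, cos φ sin λ, sin φ).
The central angle between the endpoints is δ = arccos(p₁·p₂) ≈ 2.549 rad (146.1°).
Interpolate at f = 1/2 with slerp weights a = sin((1−f)δ)/sin δ ≈ 1.714, b = sin(fδ)/sin δ ≈ 1.714.
p = a·p₁ + b·p₂ ≈ (-0.586, 0.754, 0.298); φ = arcsin(p_z) ≈ 17.31°, λ = atan2(p_y, p_x) ≈ 127.88°.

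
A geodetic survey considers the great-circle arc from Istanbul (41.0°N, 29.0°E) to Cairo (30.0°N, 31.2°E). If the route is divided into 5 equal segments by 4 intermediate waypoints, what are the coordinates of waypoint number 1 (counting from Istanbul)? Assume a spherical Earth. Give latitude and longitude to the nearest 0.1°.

The haversine formula gives a central angle δ ≈ 0.194 rad (11.1°) between the endpoints.
Interpolate at f = 1/5 with slerp weights a = sin((1−f)δ)/sin δ ≈ 0.802, b = sin(fδ)/sin δ ≈ 0.201.
p = a·p₁ + b·p₂ ≈ (0.678, 0.384, 0.627); φ = arcsin(p_z) ≈ 38.80°, λ = atan2(p_y, p_x) ≈ 29.49°.

≈ (38.8°N, 29.5°E)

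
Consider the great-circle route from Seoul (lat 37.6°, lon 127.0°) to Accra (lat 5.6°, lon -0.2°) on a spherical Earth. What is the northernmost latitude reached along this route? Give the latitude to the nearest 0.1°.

≈ 46.3°

The great circle lies in the plane with unit normal n̂ = (p₁ × p₂)/|p₁ × p₂|.
Here n̂_z ≈ -0.691; the vertex latitude is φ_max = arccos|n̂_z| ≈ 46.3°.
Check via Clairaut: cos φ_max = |cos φ₁| · sin C = cos(37.6°)·sin(60.7°) ≈ 0.691, again giving ≈ 46.3°.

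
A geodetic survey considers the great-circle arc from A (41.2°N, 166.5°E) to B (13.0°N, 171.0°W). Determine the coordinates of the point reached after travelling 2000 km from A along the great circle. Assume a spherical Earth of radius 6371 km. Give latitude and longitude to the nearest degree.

Convert each endpoint to a unit vector on the sphere (x = cos φ cos λ, y = cos φ sin λ, z = sin φ).
The central angle between the endpoints is δ = arccos(p₁·p₂) ≈ 0.600 rad (34.4°). The total great-circle distance is δ·R ≈ 0.600 × 6371 ≈ 3821 km, so the target fraction is f = 2000/3821 ≈ 0.523.
Interpolate at f ≈ 0.523 with slerp weights a = sin((1−f)δ)/sin δ ≈ 0.499, b = sin(fδ)/sin δ ≈ 0.547.
p = a·p₁ + b·p₂ ≈ (-0.892, 0.004, 0.452); φ = arcsin(p_z) ≈ 26.88°, λ = atan2(p_y, p_x) ≈ 179.72°.

≈ (27°N, 180°E)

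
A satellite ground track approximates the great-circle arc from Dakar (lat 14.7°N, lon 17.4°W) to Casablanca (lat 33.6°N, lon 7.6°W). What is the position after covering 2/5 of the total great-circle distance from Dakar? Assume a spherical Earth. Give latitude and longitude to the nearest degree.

The haversine formula gives a central angle δ ≈ 0.364 rad (20.9°) between the endpoints.
Interpolate at f = 2/5 with slerp weights a = sin((1−f)δ)/sin δ ≈ 0.609, b = sin(fδ)/sin δ ≈ 0.408.
p = a·p₁ + b·p₂ ≈ (0.898, -0.221, 0.380); φ = arcsin(p_z) ≈ 22.33°, λ = atan2(p_y, p_x) ≈ -13.82°.

≈ lat 22°N, lon 14°W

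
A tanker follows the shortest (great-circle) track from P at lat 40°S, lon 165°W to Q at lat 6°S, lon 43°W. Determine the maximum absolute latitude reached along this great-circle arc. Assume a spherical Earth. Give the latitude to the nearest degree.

The great circle lies in the plane with unit normal n̂ = (p₁ × p₂)/|p₁ × p₂|.
Here n̂_z ≈ +0.686; the vertex latitude is φ_max = arccos|n̂_z| ≈ 46.7°.
Check via Clairaut: cos φ_max = |cos φ₁| · sin C = cos(40.0°)·sin(116.4°) ≈ 0.686, again giving ≈ 46.7°.

≈ 47°S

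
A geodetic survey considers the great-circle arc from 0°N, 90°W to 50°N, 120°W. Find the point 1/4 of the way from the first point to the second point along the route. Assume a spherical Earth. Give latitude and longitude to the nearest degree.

≈ 13°N, 96°W

Convert each endpoint to a unit vector on the sphere (x = cos φ cos λ, y = cos φ sin λ, z = sin φ).
The central angle between the endpoints is δ = arccos(p₁·p₂) ≈ 0.980 rad (56.2°).
Interpolate at f = 1/4 with slerp weights a = sin((1−f)δ)/sin δ ≈ 0.808, b = sin(fδ)/sin δ ≈ 0.292.
p = a·p₁ + b·p₂ ≈ (-0.094, -0.970, 0.224); φ = arcsin(p_z) ≈ 12.93°, λ = atan2(p_y, p_x) ≈ -95.53°.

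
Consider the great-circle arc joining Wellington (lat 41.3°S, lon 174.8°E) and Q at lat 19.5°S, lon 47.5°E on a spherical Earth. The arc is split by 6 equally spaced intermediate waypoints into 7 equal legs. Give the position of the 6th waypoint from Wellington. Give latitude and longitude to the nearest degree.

Convert each endpoint to a unit vector on the sphere (x = cos φ cos λ, y = cos φ sin λ, z = sin φ).
The central angle between the endpoints is δ = arccos(p₁·p₂) ≈ 1.781 rad (102.1°).
Interpolate at f = 6/7 with slerp weights a = sin((1−f)δ)/sin δ ≈ 0.257, b = sin(fδ)/sin δ ≈ 1.022.
p = a·p₁ + b·p₂ ≈ (0.458, 0.727, -0.511); φ = arcsin(p_z) ≈ -30.72°, λ = atan2(p_y, p_x) ≈ 57.81°.

≈ lat 31°S, lon 58°E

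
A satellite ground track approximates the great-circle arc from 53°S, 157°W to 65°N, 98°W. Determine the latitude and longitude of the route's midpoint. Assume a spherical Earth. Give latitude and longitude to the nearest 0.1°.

≈ 6.9°N, 133.2°W

Convert each endpoint to a unit vector on the sphere (x = cos φ cos λ, y = cos φ sin λ, z = sin φ).
The central angle between the endpoints is δ = arccos(p₁·p₂) ≈ 2.205 rad (126.4°).
Interpolate at f = 1/2 with slerp weights a = sin((1−f)δ)/sin δ ≈ 1.108, b = sin(fδ)/sin δ ≈ 1.108.
p = a·p₁ + b·p₂ ≈ (-0.679, -0.724, 0.119); φ = arcsin(p_z) ≈ 6.85°, λ = atan2(p_y, p_x) ≈ -133.15°.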